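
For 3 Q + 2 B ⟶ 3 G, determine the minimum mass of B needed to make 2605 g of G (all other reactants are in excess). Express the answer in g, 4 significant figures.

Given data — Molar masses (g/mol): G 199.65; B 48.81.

n(G) = 2605 / 199.65 = 13.05 mol
n(B) = (2/3) × 13.05 = 8.700 mol
mass = 8.700 × 48.81 = 424.6 g

424.6 g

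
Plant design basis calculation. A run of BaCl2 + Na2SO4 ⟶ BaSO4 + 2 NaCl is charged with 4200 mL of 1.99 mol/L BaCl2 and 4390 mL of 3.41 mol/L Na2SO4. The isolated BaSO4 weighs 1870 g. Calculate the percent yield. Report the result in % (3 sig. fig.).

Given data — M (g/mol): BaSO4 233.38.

n(BaCl2) = 1.99 × 4200/1000 = 8.358 mol
n(Na2SO4) = 3.41 × 4390/1000 = 14.97 mol
n/ν for BaCl2 = 8.358/1 = 8.358
n/ν for Na2SO4 = 14.97/1 = 14.97
Smallest n/ν is BaCl2 → limiting reagent.
theoretical n(BaSO4) = (1/1) × 8.358 = 8.358 mol → 1951 g
% yield = 1870 / 1951 × 100 = 95.85 %

95.9 %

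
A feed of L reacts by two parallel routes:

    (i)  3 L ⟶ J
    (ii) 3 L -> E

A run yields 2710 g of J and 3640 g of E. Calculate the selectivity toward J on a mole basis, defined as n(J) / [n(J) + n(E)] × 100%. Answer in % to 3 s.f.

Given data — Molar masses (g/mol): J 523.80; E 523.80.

42.7 %

n(J) = 2710 / 523.80 = 5.174 mol
n(E) = 3640 / 523.80 = 6.949 mol
selectivity = 5.174/(5.174+6.949) × 100 = 42.68 %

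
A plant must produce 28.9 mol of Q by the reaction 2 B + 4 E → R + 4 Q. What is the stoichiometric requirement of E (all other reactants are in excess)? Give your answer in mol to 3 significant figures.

n(Q) = 28.90 mol
n(E) = (4/4) × 28.90 = 28.90 mol

28.9 mol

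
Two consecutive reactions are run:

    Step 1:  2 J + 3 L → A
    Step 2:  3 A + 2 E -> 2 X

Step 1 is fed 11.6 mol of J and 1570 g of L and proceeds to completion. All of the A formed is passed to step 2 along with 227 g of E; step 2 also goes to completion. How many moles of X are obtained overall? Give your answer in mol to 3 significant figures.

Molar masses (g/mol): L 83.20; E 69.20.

3.28 mol

Step 1:
n(J) = 11.60 mol
n(L) = 1570 / 83.20 = 18.87 mol
n/ν → J: 5.800, L: 6.290; J is limiting.
n(A) produced = (1/2) × 11.60 = 5.800 mol
Step 2:
n(A) available = 5.800 mol
n(E) = 227.0 / 69.20 = 3.280 mol
n/ν → A: 1.933, E: 1.640; E is limiting.
n(X) = (2/2) × 3.280 = 3.280 mol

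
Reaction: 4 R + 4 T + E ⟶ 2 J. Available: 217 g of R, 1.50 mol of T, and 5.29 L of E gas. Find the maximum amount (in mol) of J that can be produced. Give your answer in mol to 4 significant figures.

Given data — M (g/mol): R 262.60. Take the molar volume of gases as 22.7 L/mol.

0.4132 mol

n(R) = 217.0 / 262.60 = 0.8264 mol
n(T) = 1.500 mol
n(E) = 5.290 / 22.7 = 0.2330 mol
n/ν for R = 0.8264/4 = 0.2066
n/ν for T = 1.500/4 = 0.3750
n/ν for E = 0.2330/1 = 0.2330
Smallest n/ν is R → limiting reagent.
n(J) = (2/4) × 0.8264 = 0.4132 mol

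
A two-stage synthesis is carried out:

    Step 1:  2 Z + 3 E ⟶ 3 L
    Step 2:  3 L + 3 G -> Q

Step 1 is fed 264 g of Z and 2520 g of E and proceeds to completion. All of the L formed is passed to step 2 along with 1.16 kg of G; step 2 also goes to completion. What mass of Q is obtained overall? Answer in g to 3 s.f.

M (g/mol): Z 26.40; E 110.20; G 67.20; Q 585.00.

2930 g

Step 1:
n(Z) = 264.0 / 26.40 = 10.00 mol
n(E) = 2520 / 110.20 = 22.87 mol
n/ν for Z = 10.00/2 = 5.000
n/ν for E = 22.87/3 = 7.623
Smallest n/ν is Z → limiting reagent.
n(L) produced = (3/2) × 10.00 = 15.00 mol
Step 2:
n(L) available = 15.00 mol
n(G) = 1.160×1000 / 67.20 = 17.26 mol
n/ν for L = 15.00/3 = 5.000
n/ν for G = 17.26/3 = 5.753
Smallest n/ν is L → limiting reagent.
n(Q) = (1/3) × 15.00 = 5.000 mol
mass = 5.000 × 585.00 = 2925 g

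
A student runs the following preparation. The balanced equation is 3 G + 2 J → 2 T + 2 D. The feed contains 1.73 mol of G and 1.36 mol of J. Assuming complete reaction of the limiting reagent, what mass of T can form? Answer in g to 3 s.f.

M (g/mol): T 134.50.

155 g

n(G) = 1.730 mol
n(J) = 1.360 mol
n/ν for G = 1.730/3 = 0.5767
n/ν for J = 1.360/2 = 0.6800
Smallest n/ν is G → limiting reagent.
n(T) = (2/3) × 1.730 = 1.153 mol
mass = 1.153 × 134.50 = 155.1 g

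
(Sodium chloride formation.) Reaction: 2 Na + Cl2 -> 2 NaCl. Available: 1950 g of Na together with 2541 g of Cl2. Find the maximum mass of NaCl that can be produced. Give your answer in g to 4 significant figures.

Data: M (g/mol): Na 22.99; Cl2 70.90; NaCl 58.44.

n(Na) = 1950 / 22.99 = 84.82 mol
n(Cl2) = 2541 / 70.90 = 35.84 mol
n/ν for Na = 84.82/2 = 42.41
n/ν for Cl2 = 35.84/1 = 35.84
Smallest n/ν is Cl2 → limiting reagent.
n(NaCl) = (2/1) × 35.84 = 71.68 mol
mass = 71.68 × 58.44 = 4189 g

4189 g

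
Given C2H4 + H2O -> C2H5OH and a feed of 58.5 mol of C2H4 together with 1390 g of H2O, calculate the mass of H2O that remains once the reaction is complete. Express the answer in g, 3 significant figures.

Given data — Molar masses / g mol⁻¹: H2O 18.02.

336 g

n(C2H4) = 58.50 mol
n(H2O) = 1390 / 18.02 = 77.14 mol
n/ν → C2H4: 58.50, H2O: 77.14; C2H4 is limiting.
H2O consumed = (1/1) × 58.50 = 58.50 mol
H2O remaining = 77.14 − 58.50 = 18.64 mol
mass = 18.64 × 18.02 = 335.9 g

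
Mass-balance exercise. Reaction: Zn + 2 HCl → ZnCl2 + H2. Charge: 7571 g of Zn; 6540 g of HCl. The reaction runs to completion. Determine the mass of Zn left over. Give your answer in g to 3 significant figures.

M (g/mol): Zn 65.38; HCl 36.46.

n(Zn) = 7571 / 65.38 = 115.8 mol
n(HCl) = 6540 / 36.46 = 179.4 mol
n/ν → Zn: 115.8, HCl: 89.70; HCl is limiting.
Zn consumed = (1/2) × 179.4 = 89.70 mol
Zn remaining = 115.8 − 89.70 = 26.10 mol
mass = 26.10 × 65.38 = 1706 g

1710 g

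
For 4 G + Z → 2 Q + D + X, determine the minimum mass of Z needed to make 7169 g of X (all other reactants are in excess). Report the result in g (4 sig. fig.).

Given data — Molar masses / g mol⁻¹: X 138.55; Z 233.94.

12100 g

n(X) = 7169 / 138.55 = 51.74 mol
n(Z) = (1/1) × 51.74 = 51.74 mol
mass = 51.74 × 233.94 = 12100 g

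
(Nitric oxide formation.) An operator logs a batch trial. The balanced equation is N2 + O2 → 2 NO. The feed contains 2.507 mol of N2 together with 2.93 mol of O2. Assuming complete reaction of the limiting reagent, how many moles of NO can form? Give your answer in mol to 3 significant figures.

n(N2) = 2.507 mol
n(O2) = 2.930 mol
n/ν for N2 = 2.507/1 = 2.507
n/ν for O2 = 2.930/1 = 2.930
Smallest n/ν is N2 → limiting reagent.
n(NO) = (2/1) × 2.507 = 5.014 mol

5.01 mol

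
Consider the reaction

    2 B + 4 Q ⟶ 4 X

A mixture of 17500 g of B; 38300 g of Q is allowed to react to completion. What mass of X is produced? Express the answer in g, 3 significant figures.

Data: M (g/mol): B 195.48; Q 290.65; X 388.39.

51200 g

n(B) = 17500 / 195.48 = 89.52 mol
n(Q) = 38300 / 290.65 = 131.8 mol
n/ν → B: 44.76, Q: 32.95; Q is limiting.
n(X) = (4/4) × 131.8 = 131.8 mol
mass = 131.8 × 388.39 = 51190 g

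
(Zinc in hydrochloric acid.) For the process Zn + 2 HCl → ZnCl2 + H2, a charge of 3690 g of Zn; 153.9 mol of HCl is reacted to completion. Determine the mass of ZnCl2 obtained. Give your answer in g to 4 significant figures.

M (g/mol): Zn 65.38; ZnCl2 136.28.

7692 g

n(Zn) = 3690 / 65.38 = 56.44 mol
n(HCl) = 153.9 mol
n/ν for Zn = 56.44/1 = 56.44
n/ν for HCl = 153.9/2 = 76.95
Smallest n/ν is Zn → limiting reagent.
n(ZnCl2) = (1/1) × 56.44 = 56.44 mol
mass = 56.44 × 136.28 = 7692 g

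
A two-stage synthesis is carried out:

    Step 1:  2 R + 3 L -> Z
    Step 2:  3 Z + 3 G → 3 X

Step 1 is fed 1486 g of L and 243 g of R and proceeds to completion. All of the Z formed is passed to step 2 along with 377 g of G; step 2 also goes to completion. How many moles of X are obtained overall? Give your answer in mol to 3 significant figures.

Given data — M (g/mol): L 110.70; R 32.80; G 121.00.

3.12 mol

Step 1:
n(L) = 1486 / 110.70 = 13.42 mol
n(R) = 243.0 / 32.80 = 7.409 mol
n/ν → L: 4.473, R: 3.705; R is limiting.
n(Z) produced = (1/2) × 7.409 = 3.705 mol
Step 2:
n(Z) available = 3.705 mol
n(G) = 377.0 / 121.00 = 3.116 mol
n/ν → Z: 1.235, G: 1.039; G is limiting.
n(X) = (3/3) × 3.116 = 3.116 mol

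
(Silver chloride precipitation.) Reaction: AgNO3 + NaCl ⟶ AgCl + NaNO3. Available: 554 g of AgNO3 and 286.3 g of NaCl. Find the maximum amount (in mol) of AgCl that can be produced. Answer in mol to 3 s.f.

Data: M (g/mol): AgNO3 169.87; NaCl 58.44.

n(AgNO3) = 554.0 / 169.87 = 3.261 mol
n(NaCl) = 286.3 / 58.44 = 4.899 mol
n/ν → AgNO3: 3.261, NaCl: 4.899; AgNO3 is limiting.
n(AgCl) = (1/1) × 3.261 = 3.261 mol

3.26 mol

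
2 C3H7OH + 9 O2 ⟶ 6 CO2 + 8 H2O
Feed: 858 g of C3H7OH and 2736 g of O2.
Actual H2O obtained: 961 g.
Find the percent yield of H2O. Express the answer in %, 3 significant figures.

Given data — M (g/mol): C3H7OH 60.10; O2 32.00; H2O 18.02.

n(C3H7OH) = 858.0 / 60.10 = 14.28 mol
n(O2) = 2736 / 32.00 = 85.50 mol
n/ν → C3H7OH: 7.140, O2: 9.500; C3H7OH is limiting.
theoretical n(H2O) = (8/2) × 14.28 = 57.12 mol → 1029 g
% yield = 961 / 1029 × 100 = 93.39 %

93.4 %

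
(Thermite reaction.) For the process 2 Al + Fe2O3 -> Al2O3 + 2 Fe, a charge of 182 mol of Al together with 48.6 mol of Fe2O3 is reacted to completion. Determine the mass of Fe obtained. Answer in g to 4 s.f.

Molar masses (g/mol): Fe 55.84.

n(Al) = 182.0 mol
n(Fe2O3) = 48.60 mol
n/ν for Al = 182.0/2 = 91.00
n/ν for Fe2O3 = 48.60/1 = 48.60
Smallest n/ν is Fe2O3 → limiting reagent.
n(Fe) = (2/1) × 48.60 = 97.20 mol
mass = 97.20 × 55.84 = 5428 g

5428 g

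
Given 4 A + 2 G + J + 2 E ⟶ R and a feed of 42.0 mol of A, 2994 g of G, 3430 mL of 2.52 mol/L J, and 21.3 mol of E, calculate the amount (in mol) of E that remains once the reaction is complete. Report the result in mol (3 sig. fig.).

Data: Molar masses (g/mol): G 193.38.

5.82 mol

n(A) = 42.00 mol
n(G) = 2994 / 193.38 = 15.48 mol
n(J) = 2.52 × 3430/1000 = 8.644 mol
n(E) = 21.30 mol
n/ν → A: 10.50, G: 7.740, J: 8.644, E: 10.65; G is limiting.
E consumed = (2/2) × 15.48 = 15.48 mol
E remaining = 21.30 − 15.48 = 5.820 mol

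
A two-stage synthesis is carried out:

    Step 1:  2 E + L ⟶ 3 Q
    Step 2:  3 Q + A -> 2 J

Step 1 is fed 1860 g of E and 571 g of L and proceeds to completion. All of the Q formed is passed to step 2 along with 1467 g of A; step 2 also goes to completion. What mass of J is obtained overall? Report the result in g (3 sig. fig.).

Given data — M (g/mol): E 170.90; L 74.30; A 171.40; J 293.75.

Step 1:
n(E) = 1860 / 170.90 = 10.88 mol
n(L) = 571.0 / 74.30 = 7.685 mol
n/ν for E = 10.88/2 = 5.440
n/ν for L = 7.685/1 = 7.685
Smallest n/ν is E → limiting reagent.
n(Q) produced = (3/2) × 10.88 = 16.32 mol
Step 2:
n(Q) available = 16.32 mol
n(A) = 1467 / 171.40 = 8.559 mol
n/ν for Q = 16.32/3 = 5.440
n/ν for A = 8.559/1 = 8.559
Smallest n/ν is Q → limiting reagent.
n(J) = (2/3) × 16.32 = 10.88 mol
mass = 10.88 × 293.75 = 3196 g

3200 g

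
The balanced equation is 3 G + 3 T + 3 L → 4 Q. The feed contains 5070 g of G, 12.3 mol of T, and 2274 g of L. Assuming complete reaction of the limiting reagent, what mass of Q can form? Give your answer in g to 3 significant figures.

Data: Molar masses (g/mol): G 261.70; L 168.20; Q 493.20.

n(G) = 5070 / 261.70 = 19.37 mol
n(T) = 12.30 mol
n(L) = 2274 / 168.20 = 13.52 mol
n/ν for G = 19.37/3 = 6.457
n/ν for T = 12.30/3 = 4.100
n/ν for L = 13.52/3 = 4.507
Smallest n/ν is T → limiting reagent.
n(Q) = (4/3) × 12.30 = 16.40 mol
mass = 16.40 × 493.20 = 8088 g

8090 g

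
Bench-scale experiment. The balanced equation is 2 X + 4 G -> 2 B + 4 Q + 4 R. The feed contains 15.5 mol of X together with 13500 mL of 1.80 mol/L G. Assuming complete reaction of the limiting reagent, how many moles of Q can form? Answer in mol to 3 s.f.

n(X) = 15.50 mol
n(G) = 1.80 × 13500/1000 = 24.30 mol
n/ν → X: 7.750, G: 6.075; G is limiting.
n(Q) = (4/4) × 24.30 = 24.30 mol

24.3 mol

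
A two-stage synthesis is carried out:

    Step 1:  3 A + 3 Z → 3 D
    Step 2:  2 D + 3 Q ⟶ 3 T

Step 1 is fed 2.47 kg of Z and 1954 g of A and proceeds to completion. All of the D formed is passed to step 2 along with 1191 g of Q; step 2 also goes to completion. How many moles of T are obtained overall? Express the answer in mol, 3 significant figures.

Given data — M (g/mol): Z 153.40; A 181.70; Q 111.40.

Step 1:
n(Z) = 2.470×1000 / 153.40 = 16.10 mol
n(A) = 1954 / 181.70 = 10.75 mol
n/ν for Z = 16.10/3 = 5.367
n/ν for A = 10.75/3 = 3.583
Smallest n/ν is A → limiting reagent.
n(D) produced = (3/3) × 10.75 = 10.75 mol
Step 2:
n(D) available = 10.75 mol
n(Q) = 1191 / 111.40 = 10.69 mol
n/ν for D = 10.75/2 = 5.375
n/ν for Q = 10.69/3 = 3.563
Smallest n/ν is Q → limiting reagent.
n(T) = (3/3) × 10.69 = 10.69 mol

10.7 mol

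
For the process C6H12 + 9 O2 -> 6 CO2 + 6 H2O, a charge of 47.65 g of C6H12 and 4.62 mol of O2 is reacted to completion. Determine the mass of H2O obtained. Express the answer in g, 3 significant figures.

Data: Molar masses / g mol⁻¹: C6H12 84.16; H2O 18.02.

n(C6H12) = 47.65 / 84.16 = 0.5662 mol
n(O2) = 4.620 mol
n/ν for C6H12 = 0.5662/1 = 0.5662
n/ν for O2 = 4.620/9 = 0.5133
Smallest n/ν is O2 → limiting reagent.
n(H2O) = (6/9) × 4.620 = 3.080 mol
mass = 3.080 × 18.02 = 55.50 g

55.5 g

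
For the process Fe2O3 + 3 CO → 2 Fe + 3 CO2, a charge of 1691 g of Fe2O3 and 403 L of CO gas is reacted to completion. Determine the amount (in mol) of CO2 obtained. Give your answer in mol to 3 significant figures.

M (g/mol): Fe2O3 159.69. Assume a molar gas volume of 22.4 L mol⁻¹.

18.0 mol

n(Fe2O3) = 1691 / 159.69 = 10.59 mol
n(CO) = 403.0 / 22.4 = 17.99 mol
n/ν for Fe2O3 = 10.59/1 = 10.59
n/ν for CO = 17.99/3 = 5.997
Smallest n/ν is CO → limiting reagent.
n(CO2) = (3/3) × 17.99 = 17.99 mol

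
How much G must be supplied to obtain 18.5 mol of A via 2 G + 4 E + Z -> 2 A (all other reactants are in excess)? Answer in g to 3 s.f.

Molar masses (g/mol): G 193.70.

3580 g

n(A) = 18.50 mol
n(G) = (2/2) × 18.50 = 18.50 mol
mass = 18.50 × 193.70 = 3583 g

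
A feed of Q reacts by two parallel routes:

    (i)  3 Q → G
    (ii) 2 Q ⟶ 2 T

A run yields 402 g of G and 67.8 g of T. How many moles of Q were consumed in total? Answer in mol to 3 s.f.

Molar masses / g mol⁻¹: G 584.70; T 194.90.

2.41 mol

n(G) = 402 / 584.70 = 0.6875 mol
n(T) = 67.8 / 194.90 = 0.3479 mol
n(Q) via (i) = (3/1)×0.6875 = 2.063 mol
n(Q) via (ii) = (2/2)×0.3479 = 0.3479 mol
total n(Q) = 2.063 + 0.3479 = 2.411 mol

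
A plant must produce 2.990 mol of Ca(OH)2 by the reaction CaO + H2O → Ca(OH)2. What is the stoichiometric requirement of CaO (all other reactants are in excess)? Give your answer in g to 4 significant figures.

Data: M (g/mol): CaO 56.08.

n(Ca(OH)2) = 2.990 mol
n(CaO) = (1/1) × 2.990 = 2.990 mol
mass = 2.990 × 56.08 = 167.7 g

167.7 g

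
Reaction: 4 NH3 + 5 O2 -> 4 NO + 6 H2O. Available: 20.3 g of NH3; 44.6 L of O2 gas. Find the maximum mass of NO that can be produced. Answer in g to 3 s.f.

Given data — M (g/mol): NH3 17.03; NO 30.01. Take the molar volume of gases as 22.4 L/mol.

35.8 g

n(NH3) = 20.30 / 17.03 = 1.192 mol
n(O2) = 44.60 / 22.4 = 1.991 mol
n/ν → NH3: 0.2980, O2: 0.3982; NH3 is limiting.
n(NO) = (4/4) × 1.192 = 1.192 mol
mass = 1.192 × 30.01 = 35.77 g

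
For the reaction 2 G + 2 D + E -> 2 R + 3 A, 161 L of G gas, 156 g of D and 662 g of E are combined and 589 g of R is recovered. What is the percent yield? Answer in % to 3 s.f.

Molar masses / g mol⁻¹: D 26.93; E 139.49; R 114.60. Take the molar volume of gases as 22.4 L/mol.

n(G) = 161.0 / 22.4 = 7.188 mol
n(D) = 156.0 / 26.93 = 5.793 mol
n(E) = 662.0 / 139.49 = 4.746 mol
n/ν → G: 3.594, D: 2.897, E: 4.746; D is limiting.
theoretical n(R) = (2/2) × 5.793 = 5.793 mol → 663.9 g
% yield = 589 / 663.9 × 100 = 88.72 %

88.7 %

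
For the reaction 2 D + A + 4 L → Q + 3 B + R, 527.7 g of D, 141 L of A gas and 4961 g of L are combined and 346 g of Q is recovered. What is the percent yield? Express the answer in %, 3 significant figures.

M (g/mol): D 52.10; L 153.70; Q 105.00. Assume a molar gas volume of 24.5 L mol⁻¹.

n(D) = 527.7 / 52.10 = 10.13 mol
n(A) = 141.0 / 24.5 = 5.755 mol
n(L) = 4961 / 153.70 = 32.28 mol
n/ν for D = 10.13/2 = 5.065
n/ν for A = 5.755/1 = 5.755
n/ν for L = 32.28/4 = 8.070
Smallest n/ν is D → limiting reagent.
theoretical n(Q) = (1/2) × 10.13 = 5.065 mol → 531.8 g
% yield = 346 / 531.8 × 100 = 65.06 %

65.1 %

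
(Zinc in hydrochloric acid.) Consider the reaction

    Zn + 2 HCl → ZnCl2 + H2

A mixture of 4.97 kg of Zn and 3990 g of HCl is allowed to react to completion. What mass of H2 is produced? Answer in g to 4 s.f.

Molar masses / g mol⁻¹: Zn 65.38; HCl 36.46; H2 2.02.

n(Zn) = 4.970×1000 / 65.38 = 76.02 mol
n(HCl) = 3990 / 36.46 = 109.4 mol
n/ν → Zn: 76.02, HCl: 54.70; HCl is limiting.
n(H2) = (1/2) × 109.4 = 54.70 mol
mass = 54.70 × 2.02 = 110.5 g

110.5 g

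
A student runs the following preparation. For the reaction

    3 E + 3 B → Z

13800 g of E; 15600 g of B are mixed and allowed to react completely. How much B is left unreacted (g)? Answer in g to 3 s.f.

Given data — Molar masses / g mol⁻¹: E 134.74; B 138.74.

1390 g

n(E) = 13800 / 134.74 = 102.4 mol
n(B) = 15600 / 138.74 = 112.4 mol
n/ν for E = 102.4/3 = 34.13
n/ν for B = 112.4/3 = 37.47
Smallest n/ν is E → limiting reagent.
B consumed = (3/3) × 102.4 = 102.4 mol
B remaining = 112.4 − 102.4 = 10.00 mol
mass = 10.00 × 138.74 = 1387 g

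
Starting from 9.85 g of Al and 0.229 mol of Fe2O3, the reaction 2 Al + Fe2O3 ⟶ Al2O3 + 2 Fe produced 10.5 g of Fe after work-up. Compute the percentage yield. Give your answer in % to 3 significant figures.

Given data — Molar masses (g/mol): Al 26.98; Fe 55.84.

51.5 %

n(Al) = 9.850 / 26.98 = 0.3651 mol
n(Fe2O3) = 0.2290 mol
n/ν for Al = 0.3651/2 = 0.1826
n/ν for Fe2O3 = 0.2290/1 = 0.2290
Smallest n/ν is Al → limiting reagent.
theoretical n(Fe) = (2/2) × 0.3651 = 0.3651 mol → 20.39 g
% yield = 10.5 / 20.39 × 100 = 51.50 %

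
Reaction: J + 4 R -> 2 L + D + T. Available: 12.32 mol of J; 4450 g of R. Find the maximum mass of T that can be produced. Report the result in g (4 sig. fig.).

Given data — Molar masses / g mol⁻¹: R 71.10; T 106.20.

n(J) = 12.32 mol
n(R) = 4450 / 71.10 = 62.59 mol
n/ν for J = 12.32/1 = 12.32
n/ν for R = 62.59/4 = 15.65
Smallest n/ν is J → limiting reagent.
n(T) = (1/1) × 12.32 = 12.32 mol
mass = 12.32 × 106.20 = 1308 g

1308 g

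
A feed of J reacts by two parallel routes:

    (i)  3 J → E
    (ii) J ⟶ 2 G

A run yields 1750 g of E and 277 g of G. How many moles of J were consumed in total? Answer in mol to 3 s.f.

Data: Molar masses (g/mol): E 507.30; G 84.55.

n(E) = 1750 / 507.30 = 3.450 mol
n(G) = 277 / 84.55 = 3.276 mol
n(J) via (i) = (3/1)×3.450 = 10.35 mol
n(J) via (ii) = (1/2)×3.276 = 1.638 mol
total n(J) = 10.35 + 1.638 = 11.99 mol

12.0 mol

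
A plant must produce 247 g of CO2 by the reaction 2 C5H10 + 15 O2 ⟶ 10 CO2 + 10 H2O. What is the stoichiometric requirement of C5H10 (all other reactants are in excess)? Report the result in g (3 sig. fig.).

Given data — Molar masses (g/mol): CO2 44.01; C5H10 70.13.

78.7 g

n(CO2) = 247 / 44.01 = 5.612 mol
n(C5H10) = (2/10) × 5.612 = 1.122 mol
mass = 1.122 × 70.13 = 78.69 g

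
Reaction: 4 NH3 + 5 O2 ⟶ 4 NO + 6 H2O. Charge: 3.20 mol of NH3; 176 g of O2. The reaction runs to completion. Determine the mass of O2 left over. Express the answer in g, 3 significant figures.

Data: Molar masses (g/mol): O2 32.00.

48.0 g

n(NH3) = 3.200 mol
n(O2) = 176.0 / 32.00 = 5.500 mol
n/ν → NH3: 0.8000, O2: 1.100; NH3 is limiting.
O2 consumed = (5/4) × 3.200 = 4.000 mol
O2 remaining = 5.500 − 4.000 = 1.500 mol
mass = 1.500 × 32.00 = 48.00 g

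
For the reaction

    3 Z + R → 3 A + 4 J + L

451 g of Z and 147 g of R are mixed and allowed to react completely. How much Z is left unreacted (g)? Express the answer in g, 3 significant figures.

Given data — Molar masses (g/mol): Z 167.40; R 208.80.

n(Z) = 451.0 / 167.40 = 2.694 mol
n(R) = 147.0 / 208.80 = 0.7040 mol
n/ν → Z: 0.8980, R: 0.7040; R is limiting.
Z consumed = (3/1) × 0.7040 = 2.112 mol
Z remaining = 2.694 − 2.112 = 0.5820 mol
mass = 0.5820 × 167.40 = 97.43 g

97.4 g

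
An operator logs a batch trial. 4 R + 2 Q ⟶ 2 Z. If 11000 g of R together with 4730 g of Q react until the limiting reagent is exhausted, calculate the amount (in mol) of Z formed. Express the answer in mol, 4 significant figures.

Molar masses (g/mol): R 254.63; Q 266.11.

17.77 mol

n(R) = 11000 / 254.63 = 43.20 mol
n(Q) = 4730 / 266.11 = 17.77 mol
n/ν for R = 43.20/4 = 10.80
n/ν for Q = 17.77/2 = 8.885
Smallest n/ν is Q → limiting reagent.
n(Z) = (2/2) × 17.77 = 17.77 mol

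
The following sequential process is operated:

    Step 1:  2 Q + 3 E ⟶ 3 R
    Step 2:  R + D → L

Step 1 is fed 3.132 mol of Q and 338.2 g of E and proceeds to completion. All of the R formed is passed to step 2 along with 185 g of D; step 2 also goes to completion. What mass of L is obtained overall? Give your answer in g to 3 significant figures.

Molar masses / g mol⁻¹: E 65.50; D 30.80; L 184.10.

Step 1:
n(Q) = 3.132 mol
n(E) = 338.2 / 65.50 = 5.163 mol
n/ν for Q = 3.132/2 = 1.566
n/ν for E = 5.163/3 = 1.721
Smallest n/ν is Q → limiting reagent.
n(R) produced = (3/2) × 3.132 = 4.698 mol
Step 2:
n(R) available = 4.698 mol
n(D) = 185.0 / 30.80 = 6.006 mol
n/ν for R = 4.698/1 = 4.698
n/ν for D = 6.006/1 = 6.006
Smallest n/ν is R → limiting reagent.
n(L) = (1/1) × 4.698 = 4.698 mol
mass = 4.698 × 184.10 = 864.9 g

865 g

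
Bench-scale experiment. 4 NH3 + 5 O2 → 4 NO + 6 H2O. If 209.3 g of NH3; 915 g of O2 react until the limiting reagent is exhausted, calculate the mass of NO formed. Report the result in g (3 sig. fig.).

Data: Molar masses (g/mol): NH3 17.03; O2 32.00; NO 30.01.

n(NH3) = 209.3 / 17.03 = 12.29 mol
n(O2) = 915.0 / 32.00 = 28.59 mol
n/ν → NH3: 3.073, O2: 5.718; NH3 is limiting.
n(NO) = (4/4) × 12.29 = 12.29 mol
mass = 12.29 × 30.01 = 368.8 g

369 g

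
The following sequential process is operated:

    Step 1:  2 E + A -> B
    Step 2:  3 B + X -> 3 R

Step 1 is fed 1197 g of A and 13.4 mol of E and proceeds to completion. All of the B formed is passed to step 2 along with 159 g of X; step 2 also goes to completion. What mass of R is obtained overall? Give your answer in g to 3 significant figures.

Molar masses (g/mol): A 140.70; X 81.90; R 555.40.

Step 1:
n(A) = 1197 / 140.70 = 8.507 mol
n(E) = 13.40 mol
n/ν for A = 8.507/1 = 8.507
n/ν for E = 13.40/2 = 6.700
Smallest n/ν is E → limiting reagent.
n(B) produced = (1/2) × 13.40 = 6.700 mol
Step 2:
n(B) available = 6.700 mol
n(X) = 159.0 / 81.90 = 1.941 mol
n/ν for B = 6.700/3 = 2.233
n/ν for X = 1.941/1 = 1.941
Smallest n/ν is X → limiting reagent.
n(R) = (3/1) × 1.941 = 5.823 mol
mass = 5.823 × 555.40 = 3234 g

3230 g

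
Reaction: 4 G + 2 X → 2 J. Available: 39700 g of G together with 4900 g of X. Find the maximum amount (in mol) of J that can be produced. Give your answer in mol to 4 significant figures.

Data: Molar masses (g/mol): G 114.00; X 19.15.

n(G) = 39700 / 114.00 = 348.2 mol
n(X) = 4900 / 19.15 = 255.9 mol
n/ν for G = 348.2/4 = 87.05
n/ν for X = 255.9/2 = 128.0
Smallest n/ν is G → limiting reagent.
n(J) = (2/4) × 348.2 = 174.1 mol

174.1 mol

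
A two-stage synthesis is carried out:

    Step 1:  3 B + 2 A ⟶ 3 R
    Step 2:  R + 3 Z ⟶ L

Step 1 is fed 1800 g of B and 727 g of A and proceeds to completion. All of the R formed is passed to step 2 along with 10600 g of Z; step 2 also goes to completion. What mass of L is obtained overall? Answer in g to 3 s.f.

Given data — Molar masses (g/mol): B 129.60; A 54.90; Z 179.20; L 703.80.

9780 g

Step 1:
n(B) = 1800 / 129.60 = 13.89 mol
n(A) = 727.0 / 54.90 = 13.24 mol
n/ν for B = 13.89/3 = 4.630
n/ν for A = 13.24/2 = 6.620
Smallest n/ν is B → limiting reagent.
n(R) produced = (3/3) × 13.89 = 13.89 mol
Step 2:
n(R) available = 13.89 mol
n(Z) = 10600 / 179.20 = 59.15 mol
n/ν for R = 13.89/1 = 13.89
n/ν for Z = 59.15/3 = 19.72
Smallest n/ν is R → limiting reagent.
n(L) = (1/1) × 13.89 = 13.89 mol
mass = 13.89 × 703.80 = 9776 g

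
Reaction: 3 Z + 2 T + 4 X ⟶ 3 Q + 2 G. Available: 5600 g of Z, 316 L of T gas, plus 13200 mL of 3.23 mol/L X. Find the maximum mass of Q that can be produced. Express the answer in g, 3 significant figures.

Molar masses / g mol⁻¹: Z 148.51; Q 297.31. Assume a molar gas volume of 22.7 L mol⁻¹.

n(Z) = 5600 / 148.51 = 37.71 mol
n(T) = 316.0 / 22.7 = 13.92 mol
n(X) = 3.23 × 13200/1000 = 42.64 mol
n/ν for Z = 37.71/3 = 12.57
n/ν for T = 13.92/2 = 6.960
n/ν for X = 42.64/4 = 10.66
Smallest n/ν is T → limiting reagent.
n(Q) = (3/2) × 13.92 = 20.88 mol
mass = 20.88 × 297.31 = 6208 g

6210 g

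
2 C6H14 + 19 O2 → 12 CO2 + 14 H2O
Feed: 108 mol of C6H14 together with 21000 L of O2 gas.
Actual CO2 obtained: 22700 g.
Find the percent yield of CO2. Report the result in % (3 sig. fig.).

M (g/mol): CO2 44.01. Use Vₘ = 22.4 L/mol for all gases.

87.1 %

n(C6H14) = 108.0 mol
n(O2) = 21000 / 22.4 = 937.5 mol
n/ν → C6H14: 54.00, O2: 49.34; O2 is limiting.
theoretical n(CO2) = (12/19) × 937.5 = 592.1 mol → 26060 g
% yield = 22700 / 26060 × 100 = 87.11 %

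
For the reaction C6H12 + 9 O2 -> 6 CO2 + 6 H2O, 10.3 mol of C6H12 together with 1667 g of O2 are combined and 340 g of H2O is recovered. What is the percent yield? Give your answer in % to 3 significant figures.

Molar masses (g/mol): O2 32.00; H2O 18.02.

n(C6H12) = 10.30 mol
n(O2) = 1667 / 32.00 = 52.09 mol
n/ν for C6H12 = 10.30/1 = 10.30
n/ν for O2 = 52.09/9 = 5.788
Smallest n/ν is O2 → limiting reagent.
theoretical n(H2O) = (6/9) × 52.09 = 34.73 mol → 625.8 g
% yield = 340 / 625.8 × 100 = 54.33 %

54.3 %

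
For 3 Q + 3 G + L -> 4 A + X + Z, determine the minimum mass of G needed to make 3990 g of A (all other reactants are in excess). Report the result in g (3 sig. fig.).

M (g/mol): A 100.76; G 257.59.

7650 g

n(A) = 3990 / 100.76 = 39.60 mol
n(G) = (3/4) × 39.60 = 29.70 mol
mass = 29.70 × 257.59 = 7650 g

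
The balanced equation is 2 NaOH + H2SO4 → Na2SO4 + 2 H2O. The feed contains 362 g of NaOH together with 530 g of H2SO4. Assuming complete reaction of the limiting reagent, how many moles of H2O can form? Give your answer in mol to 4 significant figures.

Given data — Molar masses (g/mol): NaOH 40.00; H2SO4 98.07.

n(NaOH) = 362.0 / 40.00 = 9.050 mol
n(H2SO4) = 530.0 / 98.07 = 5.404 mol
n/ν for NaOH = 9.050/2 = 4.525
n/ν for H2SO4 = 5.404/1 = 5.404
Smallest n/ν is NaOH → limiting reagent.
n(H2O) = (2/2) × 9.050 = 9.050 mol

9.050 mol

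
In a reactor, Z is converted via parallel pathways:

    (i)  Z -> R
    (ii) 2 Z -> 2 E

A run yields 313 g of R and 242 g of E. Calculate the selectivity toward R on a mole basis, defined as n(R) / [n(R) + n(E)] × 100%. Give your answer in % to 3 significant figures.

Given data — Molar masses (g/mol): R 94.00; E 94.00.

56.4 %

n(R) = 313 / 94.00 = 3.330 mol
n(E) = 242 / 94.00 = 2.574 mol
selectivity = 3.330/(3.330+2.574) × 100 = 56.40 %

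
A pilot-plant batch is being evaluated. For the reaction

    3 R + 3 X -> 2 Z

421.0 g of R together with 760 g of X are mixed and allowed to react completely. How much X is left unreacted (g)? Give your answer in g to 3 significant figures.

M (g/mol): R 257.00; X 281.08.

300 g

n(R) = 421.0 / 257.00 = 1.638 mol
n(X) = 760.0 / 281.08 = 2.704 mol
n/ν for R = 1.638/3 = 0.5460
n/ν for X = 2.704/3 = 0.9013
Smallest n/ν is R → limiting reagent.
X consumed = (3/3) × 1.638 = 1.638 mol
X remaining = 2.704 − 1.638 = 1.066 mol
mass = 1.066 × 281.08 = 299.6 g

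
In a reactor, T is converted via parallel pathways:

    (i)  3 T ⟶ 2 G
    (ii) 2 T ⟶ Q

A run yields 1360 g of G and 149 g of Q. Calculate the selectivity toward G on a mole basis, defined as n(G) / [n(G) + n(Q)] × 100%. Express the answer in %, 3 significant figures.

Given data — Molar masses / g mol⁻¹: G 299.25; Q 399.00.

92.4 %

n(G) = 1360 / 299.25 = 4.545 mol
n(Q) = 149 / 399.00 = 0.3734 mol
selectivity = 4.545/(4.545+0.3734) × 100 = 92.41 %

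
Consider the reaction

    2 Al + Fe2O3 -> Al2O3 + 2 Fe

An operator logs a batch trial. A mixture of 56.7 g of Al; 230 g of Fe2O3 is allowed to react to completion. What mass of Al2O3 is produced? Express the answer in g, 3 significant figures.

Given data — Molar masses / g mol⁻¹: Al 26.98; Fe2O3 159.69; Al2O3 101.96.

n(Al) = 56.70 / 26.98 = 2.102 mol
n(Fe2O3) = 230.0 / 159.69 = 1.440 mol
n/ν for Al = 2.102/2 = 1.051
n/ν for Fe2O3 = 1.440/1 = 1.440
Smallest n/ν is Al → limiting reagent.
n(Al2O3) = (1/2) × 2.102 = 1.051 mol
mass = 1.051 × 101.96 = 107.2 g

107 g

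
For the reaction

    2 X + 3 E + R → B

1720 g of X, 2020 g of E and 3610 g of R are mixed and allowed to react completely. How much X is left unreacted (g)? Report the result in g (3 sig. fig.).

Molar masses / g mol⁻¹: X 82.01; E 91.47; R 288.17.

n(X) = 1720 / 82.01 = 20.97 mol
n(E) = 2020 / 91.47 = 22.08 mol
n(R) = 3610 / 288.17 = 12.53 mol
n/ν → X: 10.49, E: 7.360, R: 12.53; E is limiting.
X consumed = (2/3) × 22.08 = 14.72 mol
X remaining = 20.97 − 14.72 = 6.250 mol
mass = 6.250 × 82.01 = 512.6 g

513 g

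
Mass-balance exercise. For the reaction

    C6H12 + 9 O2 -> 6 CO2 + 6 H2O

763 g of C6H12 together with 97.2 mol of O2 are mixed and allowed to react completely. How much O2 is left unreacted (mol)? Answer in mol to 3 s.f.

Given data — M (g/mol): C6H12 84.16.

15.6 mol

n(C6H12) = 763.0 / 84.16 = 9.066 mol
n(O2) = 97.20 mol
n/ν for C6H12 = 9.066/1 = 9.066
n/ν for O2 = 97.20/9 = 10.80
Smallest n/ν is C6H12 → limiting reagent.
O2 consumed = (9/1) × 9.066 = 81.59 mol
O2 remaining = 97.20 − 81.59 = 15.61 mol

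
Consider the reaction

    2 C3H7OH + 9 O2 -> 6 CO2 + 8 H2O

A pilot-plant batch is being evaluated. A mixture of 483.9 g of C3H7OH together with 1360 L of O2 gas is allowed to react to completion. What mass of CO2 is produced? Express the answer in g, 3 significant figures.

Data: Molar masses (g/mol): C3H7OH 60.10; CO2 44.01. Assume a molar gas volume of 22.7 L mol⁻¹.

1060 g

n(C3H7OH) = 483.9 / 60.10 = 8.052 mol
n(O2) = 1360 / 22.7 = 59.91 mol
n/ν for C3H7OH = 8.052/2 = 4.026
n/ν for O2 = 59.91/9 = 6.657
Smallest n/ν is C3H7OH → limiting reagent.
n(CO2) = (6/2) × 8.052 = 24.16 mol
mass = 24.16 × 44.01 = 1063 g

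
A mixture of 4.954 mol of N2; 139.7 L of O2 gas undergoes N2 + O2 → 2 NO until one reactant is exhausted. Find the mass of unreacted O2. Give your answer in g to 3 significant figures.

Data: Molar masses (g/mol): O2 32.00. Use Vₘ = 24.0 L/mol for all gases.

27.7 g

n(N2) = 4.954 mol
n(O2) = 139.7 / 24.0 = 5.821 mol
n/ν for N2 = 4.954/1 = 4.954
n/ν for O2 = 5.821/1 = 5.821
Smallest n/ν is N2 → limiting reagent.
O2 consumed = (1/1) × 4.954 = 4.954 mol
O2 remaining = 5.821 − 4.954 = 0.8670 mol
mass = 0.8670 × 32.00 = 27.74 g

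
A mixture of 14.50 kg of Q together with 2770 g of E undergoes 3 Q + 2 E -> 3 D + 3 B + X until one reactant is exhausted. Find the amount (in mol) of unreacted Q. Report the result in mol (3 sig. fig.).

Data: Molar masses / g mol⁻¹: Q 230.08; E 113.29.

26.3 mol

n(Q) = 14.50×1000 / 230.08 = 63.02 mol
n(E) = 2770 / 113.29 = 24.45 mol
n/ν for Q = 63.02/3 = 21.01
n/ν for E = 24.45/2 = 12.23
Smallest n/ν is E → limiting reagent.
Q consumed = (3/2) × 24.45 = 36.68 mol
Q remaining = 63.02 − 36.68 = 26.34 mol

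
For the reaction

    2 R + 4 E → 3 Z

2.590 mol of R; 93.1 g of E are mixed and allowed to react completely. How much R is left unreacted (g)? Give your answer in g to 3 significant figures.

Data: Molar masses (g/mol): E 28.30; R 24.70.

n(R) = 2.590 mol
n(E) = 93.10 / 28.30 = 3.290 mol
n/ν for R = 2.590/2 = 1.295
n/ν for E = 3.290/4 = 0.8225
Smallest n/ν is E → limiting reagent.
R consumed = (2/4) × 3.290 = 1.645 mol
R remaining = 2.590 − 1.645 = 0.9450 mol
mass = 0.9450 × 24.70 = 23.34 g

23.3 g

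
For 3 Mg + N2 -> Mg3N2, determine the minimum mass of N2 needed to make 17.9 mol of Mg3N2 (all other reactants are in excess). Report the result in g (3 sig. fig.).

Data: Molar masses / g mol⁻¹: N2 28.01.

n(Mg3N2) = 17.90 mol
n(N2) = (1/1) × 17.90 = 17.90 mol
mass = 17.90 × 28.01 = 501.4 g

501 g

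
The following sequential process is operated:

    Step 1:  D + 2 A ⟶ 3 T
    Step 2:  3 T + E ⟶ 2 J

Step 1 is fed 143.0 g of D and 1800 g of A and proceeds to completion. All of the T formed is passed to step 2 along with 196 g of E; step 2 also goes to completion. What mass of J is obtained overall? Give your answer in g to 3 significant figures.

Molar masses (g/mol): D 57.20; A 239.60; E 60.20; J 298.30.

1490 g

Step 1:
n(D) = 143.0 / 57.20 = 2.500 mol
n(A) = 1800 / 239.60 = 7.513 mol
n/ν for D = 2.500/1 = 2.500
n/ν for A = 7.513/2 = 3.757
Smallest n/ν is D → limiting reagent.
n(T) produced = (3/1) × 2.500 = 7.500 mol
Step 2:
n(T) available = 7.500 mol
n(E) = 196.0 / 60.20 = 3.256 mol
n/ν for T = 7.500/3 = 2.500
n/ν for E = 3.256/1 = 3.256
Smallest n/ν is T → limiting reagent.
n(J) = (2/3) × 7.500 = 5.000 mol
mass = 5.000 × 298.30 = 1492 g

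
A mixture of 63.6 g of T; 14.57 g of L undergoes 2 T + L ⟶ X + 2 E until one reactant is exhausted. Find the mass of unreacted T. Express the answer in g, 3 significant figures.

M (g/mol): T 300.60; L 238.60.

26.9 g

n(T) = 63.60 / 300.60 = 0.2116 mol
n(L) = 14.57 / 238.60 = 0.06106 mol
n/ν → T: 0.1058, L: 0.06106; L is limiting.
T consumed = (2/1) × 0.06106 = 0.1221 mol
T remaining = 0.2116 − 0.1221 = 0.08950 mol
mass = 0.08950 × 300.60 = 26.90 g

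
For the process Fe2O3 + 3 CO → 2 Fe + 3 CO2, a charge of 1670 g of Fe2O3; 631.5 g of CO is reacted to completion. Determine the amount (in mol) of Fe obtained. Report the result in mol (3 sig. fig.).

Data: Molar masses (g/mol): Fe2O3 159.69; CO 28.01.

15.0 mol

n(Fe2O3) = 1670 / 159.69 = 10.46 mol
n(CO) = 631.5 / 28.01 = 22.55 mol
n/ν → Fe2O3: 10.46, CO: 7.517; CO is limiting.
n(Fe) = (2/3) × 22.55 = 15.03 mol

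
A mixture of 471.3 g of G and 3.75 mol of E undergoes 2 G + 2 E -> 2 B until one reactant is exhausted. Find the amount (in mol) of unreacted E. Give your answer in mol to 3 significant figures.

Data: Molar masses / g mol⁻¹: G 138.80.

0.354 mol

n(G) = 471.3 / 138.80 = 3.396 mol
n(E) = 3.750 mol
n/ν for G = 3.396/2 = 1.698
n/ν for E = 3.750/2 = 1.875
Smallest n/ν is G → limiting reagent.
E consumed = (2/2) × 3.396 = 3.396 mol
E remaining = 3.750 − 3.396 = 0.3540 mol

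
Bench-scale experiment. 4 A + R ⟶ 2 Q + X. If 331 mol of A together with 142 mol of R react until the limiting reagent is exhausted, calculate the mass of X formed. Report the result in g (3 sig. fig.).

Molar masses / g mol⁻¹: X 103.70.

n(A) = 331.0 mol
n(R) = 142.0 mol
n/ν for A = 331.0/4 = 82.75
n/ν for R = 142.0/1 = 142.0
Smallest n/ν is A → limiting reagent.
n(X) = (1/4) × 331.0 = 82.75 mol
mass = 82.75 × 103.70 = 8581 g

8580 g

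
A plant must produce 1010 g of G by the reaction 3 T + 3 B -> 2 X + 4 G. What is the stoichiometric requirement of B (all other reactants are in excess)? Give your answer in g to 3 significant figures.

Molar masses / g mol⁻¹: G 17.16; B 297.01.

13100 g

n(G) = 1010 / 17.16 = 58.86 mol
n(B) = (3/4) × 58.86 = 44.15 mol
mass = 44.15 × 297.01 = 13110 g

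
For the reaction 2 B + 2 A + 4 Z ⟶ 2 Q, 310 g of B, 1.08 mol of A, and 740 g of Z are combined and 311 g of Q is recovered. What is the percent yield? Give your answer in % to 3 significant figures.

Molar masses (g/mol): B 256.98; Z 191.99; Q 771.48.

37.3 %

n(B) = 310.0 / 256.98 = 1.206 mol
n(A) = 1.080 mol
n(Z) = 740.0 / 191.99 = 3.854 mol
n/ν for B = 1.206/2 = 0.6030
n/ν for A = 1.080/2 = 0.5400
n/ν for Z = 3.854/4 = 0.9635
Smallest n/ν is A → limiting reagent.
theoretical n(Q) = (2/2) × 1.080 = 1.080 mol → 833.2 g
% yield = 311 / 833.2 × 100 = 37.33 %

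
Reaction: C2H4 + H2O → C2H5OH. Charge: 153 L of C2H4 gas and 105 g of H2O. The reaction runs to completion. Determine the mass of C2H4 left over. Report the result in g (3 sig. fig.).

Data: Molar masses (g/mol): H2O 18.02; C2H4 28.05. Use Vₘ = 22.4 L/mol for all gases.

n(C2H4) = 153.0 / 22.4 = 6.830 mol
n(H2O) = 105.0 / 18.02 = 5.827 mol
n/ν → C2H4: 6.830, H2O: 5.827; H2O is limiting.
C2H4 consumed = (1/1) × 5.827 = 5.827 mol
C2H4 remaining = 6.830 − 5.827 = 1.003 mol
mass = 1.003 × 28.05 = 28.13 g

28.1 g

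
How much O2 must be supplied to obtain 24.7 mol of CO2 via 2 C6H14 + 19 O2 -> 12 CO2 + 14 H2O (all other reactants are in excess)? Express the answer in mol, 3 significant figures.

n(CO2) = 24.70 mol
n(O2) = (19/12) × 24.70 = 39.11 mol

39.1 mol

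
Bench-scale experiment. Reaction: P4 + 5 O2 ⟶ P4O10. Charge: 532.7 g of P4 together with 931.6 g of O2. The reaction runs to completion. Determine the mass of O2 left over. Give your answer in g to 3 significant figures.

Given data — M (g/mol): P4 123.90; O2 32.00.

244 g

n(P4) = 532.7 / 123.90 = 4.299 mol
n(O2) = 931.6 / 32.00 = 29.11 mol
n/ν for P4 = 4.299/1 = 4.299
n/ν for O2 = 29.11/5 = 5.822
Smallest n/ν is P4 → limiting reagent.
O2 consumed = (5/1) × 4.299 = 21.50 mol
O2 remaining = 29.11 − 21.50 = 7.610 mol
mass = 7.610 × 32.00 = 243.5 g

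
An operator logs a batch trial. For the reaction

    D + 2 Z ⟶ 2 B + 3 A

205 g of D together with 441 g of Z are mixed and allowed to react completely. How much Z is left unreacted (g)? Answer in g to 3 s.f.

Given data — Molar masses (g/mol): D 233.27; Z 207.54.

76.2 g

n(D) = 205.0 / 233.27 = 0.8788 mol
n(Z) = 441.0 / 207.54 = 2.125 mol
n/ν for D = 0.8788/1 = 0.8788
n/ν for Z = 2.125/2 = 1.063
Smallest n/ν is D → limiting reagent.
Z consumed = (2/1) × 0.8788 = 1.758 mol
Z remaining = 2.125 − 1.758 = 0.3670 mol
mass = 0.3670 × 207.54 = 76.17 g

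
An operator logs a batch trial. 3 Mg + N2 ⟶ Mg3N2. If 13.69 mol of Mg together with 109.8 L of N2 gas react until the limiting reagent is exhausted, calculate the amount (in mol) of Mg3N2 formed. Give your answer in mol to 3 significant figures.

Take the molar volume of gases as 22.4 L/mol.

n(Mg) = 13.69 mol
n(N2) = 109.8 / 22.4 = 4.902 mol
n/ν → Mg: 4.563, N2: 4.902; Mg is limiting.
n(Mg3N2) = (1/3) × 13.69 = 4.563 mol

4.56 mol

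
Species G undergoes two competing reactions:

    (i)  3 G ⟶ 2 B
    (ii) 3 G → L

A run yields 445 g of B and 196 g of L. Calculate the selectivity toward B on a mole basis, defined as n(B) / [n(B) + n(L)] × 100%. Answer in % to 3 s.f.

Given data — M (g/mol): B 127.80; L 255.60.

n(B) = 445 / 127.80 = 3.482 mol
n(L) = 196 / 255.60 = 0.7668 mol
selectivity = 3.482/(3.482+0.7668) × 100 = 81.95 %

82.0 %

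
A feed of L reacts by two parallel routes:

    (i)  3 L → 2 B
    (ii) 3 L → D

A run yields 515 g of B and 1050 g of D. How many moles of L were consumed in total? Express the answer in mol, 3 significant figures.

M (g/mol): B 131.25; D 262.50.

17.9 mol

n(B) = 515 / 131.25 = 3.924 mol
n(D) = 1050 / 262.50 = 4.000 mol
n(L) via (i) = (3/2)×3.924 = 5.886 mol
n(L) via (ii) = (3/1)×4.000 = 12.00 mol
total n(L) = 5.886 + 12.00 = 17.89 mol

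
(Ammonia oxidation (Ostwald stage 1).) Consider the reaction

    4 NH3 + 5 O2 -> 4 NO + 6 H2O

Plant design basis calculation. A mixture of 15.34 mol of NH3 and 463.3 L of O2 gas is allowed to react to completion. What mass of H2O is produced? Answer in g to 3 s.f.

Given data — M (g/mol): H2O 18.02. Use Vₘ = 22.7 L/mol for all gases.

415 g

n(NH3) = 15.34 mol
n(O2) = 463.3 / 22.7 = 20.41 mol
n/ν for NH3 = 15.34/4 = 3.835
n/ν for O2 = 20.41/5 = 4.082
Smallest n/ν is NH3 → limiting reagent.
n(H2O) = (6/4) × 15.34 = 23.01 mol
mass = 23.01 × 18.02 = 414.6 g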